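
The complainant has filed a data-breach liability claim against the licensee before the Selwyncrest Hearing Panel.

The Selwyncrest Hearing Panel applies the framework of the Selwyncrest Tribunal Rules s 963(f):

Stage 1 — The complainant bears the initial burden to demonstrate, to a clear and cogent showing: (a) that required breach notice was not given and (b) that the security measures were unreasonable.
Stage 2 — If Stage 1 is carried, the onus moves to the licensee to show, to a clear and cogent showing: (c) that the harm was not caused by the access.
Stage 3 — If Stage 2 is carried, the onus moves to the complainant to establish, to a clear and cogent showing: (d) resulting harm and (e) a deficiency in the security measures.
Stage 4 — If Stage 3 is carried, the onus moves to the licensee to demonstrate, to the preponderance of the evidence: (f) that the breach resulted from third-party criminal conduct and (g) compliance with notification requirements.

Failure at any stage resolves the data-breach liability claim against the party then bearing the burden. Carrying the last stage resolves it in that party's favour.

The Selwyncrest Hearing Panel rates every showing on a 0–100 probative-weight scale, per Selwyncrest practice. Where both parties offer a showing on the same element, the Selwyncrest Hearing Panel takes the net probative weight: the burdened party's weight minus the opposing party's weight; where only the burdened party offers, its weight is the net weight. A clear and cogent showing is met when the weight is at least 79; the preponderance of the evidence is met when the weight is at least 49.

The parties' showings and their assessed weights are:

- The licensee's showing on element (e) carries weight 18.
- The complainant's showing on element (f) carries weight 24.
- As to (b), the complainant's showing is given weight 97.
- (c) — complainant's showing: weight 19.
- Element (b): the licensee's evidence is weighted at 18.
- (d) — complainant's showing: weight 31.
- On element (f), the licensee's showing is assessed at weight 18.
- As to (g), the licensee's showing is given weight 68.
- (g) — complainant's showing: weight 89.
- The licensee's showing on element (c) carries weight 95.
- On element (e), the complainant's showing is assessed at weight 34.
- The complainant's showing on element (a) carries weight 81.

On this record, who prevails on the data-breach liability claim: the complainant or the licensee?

complainant

Stage 1 (complainant, a clear and cogent showing, weight is at least 79): (a) 81 ≥ 79 — meets; (b) net 97−18=79 ≥ 79 — meets.
  Stage 1 is satisfied; the onus moves to the licensee.
Stage 2 (licensee, a clear and cogent showing, weight is at least 79): (c) net 95−19=76 < 79 — fails.
  The licensee does not carry Stage 2.
The analysis ends at Stage 2; the complainant prevails.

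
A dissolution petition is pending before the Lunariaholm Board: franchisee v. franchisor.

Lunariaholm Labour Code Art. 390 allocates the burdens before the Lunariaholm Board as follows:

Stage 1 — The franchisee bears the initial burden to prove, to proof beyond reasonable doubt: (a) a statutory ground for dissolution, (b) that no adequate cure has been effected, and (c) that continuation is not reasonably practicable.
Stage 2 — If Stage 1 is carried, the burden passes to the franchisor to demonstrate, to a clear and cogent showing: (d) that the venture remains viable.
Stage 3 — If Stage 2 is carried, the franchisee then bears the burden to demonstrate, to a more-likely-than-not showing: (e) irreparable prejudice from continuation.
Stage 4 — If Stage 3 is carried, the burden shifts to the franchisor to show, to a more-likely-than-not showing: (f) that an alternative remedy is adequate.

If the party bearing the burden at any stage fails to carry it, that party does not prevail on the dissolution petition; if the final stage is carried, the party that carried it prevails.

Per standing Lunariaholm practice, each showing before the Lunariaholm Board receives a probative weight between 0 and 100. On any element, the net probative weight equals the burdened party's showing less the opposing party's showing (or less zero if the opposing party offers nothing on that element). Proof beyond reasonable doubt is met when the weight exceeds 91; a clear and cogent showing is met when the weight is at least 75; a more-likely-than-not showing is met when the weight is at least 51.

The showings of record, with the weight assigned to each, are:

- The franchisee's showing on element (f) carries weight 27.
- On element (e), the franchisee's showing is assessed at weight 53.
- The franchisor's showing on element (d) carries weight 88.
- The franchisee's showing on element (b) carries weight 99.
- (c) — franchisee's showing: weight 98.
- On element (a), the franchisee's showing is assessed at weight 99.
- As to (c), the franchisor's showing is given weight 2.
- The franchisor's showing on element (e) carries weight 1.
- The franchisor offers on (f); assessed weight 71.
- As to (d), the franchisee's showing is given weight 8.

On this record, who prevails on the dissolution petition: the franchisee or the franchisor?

Stage 1 (franchisee, proof beyond reasonable doubt, weight exceeds 91): (a) 99 > 91 — meets; (b) 99 > 91 — meets; (c) net 98−2=96 > 91 — meets.
  Stage 1 carried; the burden shifts to the franchisor.
Stage 2 (franchisor, a clear and cogent showing, weight is at least 75): (d) net 88−8=80 ≥ 75 — meets.
  Stage 2 carried; the burden shifts to the franchisee.
Stage 3 (franchisee, a more-likely-than-not showing, weight is at least 51): (e) net 53−1=52 ≥ 51 — meets.
  The franchisee carries Stage 3; the franchisor now bears the burden.
Stage 4 (franchisor, a more-likely-than-not showing, weight is at least 51): (f) net 71−27=44 < 51 — fails.
  The franchisor does not carry Stage 4.
The franchisee prevails.

franchisee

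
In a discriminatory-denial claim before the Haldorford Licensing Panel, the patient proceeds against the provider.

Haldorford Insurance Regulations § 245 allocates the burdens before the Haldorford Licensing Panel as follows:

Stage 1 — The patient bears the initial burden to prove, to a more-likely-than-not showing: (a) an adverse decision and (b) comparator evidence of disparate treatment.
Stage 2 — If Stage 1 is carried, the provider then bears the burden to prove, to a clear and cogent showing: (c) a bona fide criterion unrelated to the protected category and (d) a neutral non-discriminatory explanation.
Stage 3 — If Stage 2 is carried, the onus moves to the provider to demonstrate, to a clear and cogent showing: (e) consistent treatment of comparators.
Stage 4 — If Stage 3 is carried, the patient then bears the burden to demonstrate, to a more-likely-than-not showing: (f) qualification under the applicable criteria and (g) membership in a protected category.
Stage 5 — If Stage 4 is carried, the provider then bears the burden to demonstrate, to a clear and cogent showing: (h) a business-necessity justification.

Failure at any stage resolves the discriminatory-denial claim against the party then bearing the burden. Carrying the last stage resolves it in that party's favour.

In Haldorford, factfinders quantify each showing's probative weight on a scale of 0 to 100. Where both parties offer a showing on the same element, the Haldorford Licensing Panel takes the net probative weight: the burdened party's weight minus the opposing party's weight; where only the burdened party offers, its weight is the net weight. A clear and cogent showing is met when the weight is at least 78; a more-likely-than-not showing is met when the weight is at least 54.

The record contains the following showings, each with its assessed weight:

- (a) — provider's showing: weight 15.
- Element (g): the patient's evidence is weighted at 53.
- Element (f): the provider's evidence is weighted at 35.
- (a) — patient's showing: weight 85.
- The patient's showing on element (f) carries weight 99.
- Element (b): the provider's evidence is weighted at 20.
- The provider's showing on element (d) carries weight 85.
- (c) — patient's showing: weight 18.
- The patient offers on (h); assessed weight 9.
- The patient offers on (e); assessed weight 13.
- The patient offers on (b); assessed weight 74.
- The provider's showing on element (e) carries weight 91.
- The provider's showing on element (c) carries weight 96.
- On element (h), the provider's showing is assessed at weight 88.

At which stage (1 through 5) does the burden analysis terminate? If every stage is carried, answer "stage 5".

At Stage 1 the patient must meet a more-likely-than-not showing (weight is at least 54): on (a) the weight is 85 less the opposing 15 gives net 70, ≥ 54, so (a) meets the standard; on (b) the weight is 74 less the opposing 20 gives net 54, which does reach 54, so (b) meets the standard.
  Stage 1 is satisfied; the onus moves to the provider.
At Stage 2 the provider must meet a clear and cogent showing (weight is at least 78): on (c) the weight is 96 less the opposing 18 gives net 78, ≥ 78, so (c) meets the standard; on (d) the weight is 85, ≥ 78, so (d) meets the standard.
  All elements met. The provider retains the burden for Stage 3.
At Stage 3 the provider must meet a clear and cogent showing (weight is at least 78): on (e) the weight is 91 less the opposing 13 gives net 78, which does reach 78, so (e) meets the standard.
  The provider carries Stage 3; the patient now bears the burden.
At Stage 4 the patient must meet a more-likely-than-not showing (weight is at least 54): on (f) the weight is 99 less the opposing 35 gives net 64, ≥ 54, so (f) meets the standard; on (g) the weight is 53, < 54, so (g) does not meet the standard.
  Not every element is met, so the patient fails to carry Stage 4.
The provider prevails.

stage 4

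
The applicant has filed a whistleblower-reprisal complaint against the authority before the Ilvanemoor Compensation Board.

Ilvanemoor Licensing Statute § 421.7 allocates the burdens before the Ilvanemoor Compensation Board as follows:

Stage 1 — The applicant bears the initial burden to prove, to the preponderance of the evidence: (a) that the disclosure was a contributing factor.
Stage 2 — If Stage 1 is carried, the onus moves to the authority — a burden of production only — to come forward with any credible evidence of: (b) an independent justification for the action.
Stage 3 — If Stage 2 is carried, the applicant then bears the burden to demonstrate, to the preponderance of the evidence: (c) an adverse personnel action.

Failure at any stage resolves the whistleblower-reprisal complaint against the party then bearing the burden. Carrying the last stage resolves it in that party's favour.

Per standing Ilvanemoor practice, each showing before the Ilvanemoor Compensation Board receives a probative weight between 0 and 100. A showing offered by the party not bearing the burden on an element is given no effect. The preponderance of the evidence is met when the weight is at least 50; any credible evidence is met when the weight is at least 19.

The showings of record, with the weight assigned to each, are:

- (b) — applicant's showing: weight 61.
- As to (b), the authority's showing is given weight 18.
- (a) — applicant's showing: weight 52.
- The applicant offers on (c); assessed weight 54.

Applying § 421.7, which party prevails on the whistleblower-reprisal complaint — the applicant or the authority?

At Stage 1 the applicant must meet the preponderance of the evidence (weight is at least 50): on (a) the weight is 52, which does reach 50, so (a) meets the standard.
  The applicant carries Stage 1; the authority now bears the burden.
At Stage 2 the authority must meet any credible evidence (weight is at least 19): on (b) the weight is 18 (the applicant's 61 is given no effect), < 19, so (b) does not meet the standard.
  Stage 2 not carried; the authority fails its burden.
So the applicant prevails.

applicant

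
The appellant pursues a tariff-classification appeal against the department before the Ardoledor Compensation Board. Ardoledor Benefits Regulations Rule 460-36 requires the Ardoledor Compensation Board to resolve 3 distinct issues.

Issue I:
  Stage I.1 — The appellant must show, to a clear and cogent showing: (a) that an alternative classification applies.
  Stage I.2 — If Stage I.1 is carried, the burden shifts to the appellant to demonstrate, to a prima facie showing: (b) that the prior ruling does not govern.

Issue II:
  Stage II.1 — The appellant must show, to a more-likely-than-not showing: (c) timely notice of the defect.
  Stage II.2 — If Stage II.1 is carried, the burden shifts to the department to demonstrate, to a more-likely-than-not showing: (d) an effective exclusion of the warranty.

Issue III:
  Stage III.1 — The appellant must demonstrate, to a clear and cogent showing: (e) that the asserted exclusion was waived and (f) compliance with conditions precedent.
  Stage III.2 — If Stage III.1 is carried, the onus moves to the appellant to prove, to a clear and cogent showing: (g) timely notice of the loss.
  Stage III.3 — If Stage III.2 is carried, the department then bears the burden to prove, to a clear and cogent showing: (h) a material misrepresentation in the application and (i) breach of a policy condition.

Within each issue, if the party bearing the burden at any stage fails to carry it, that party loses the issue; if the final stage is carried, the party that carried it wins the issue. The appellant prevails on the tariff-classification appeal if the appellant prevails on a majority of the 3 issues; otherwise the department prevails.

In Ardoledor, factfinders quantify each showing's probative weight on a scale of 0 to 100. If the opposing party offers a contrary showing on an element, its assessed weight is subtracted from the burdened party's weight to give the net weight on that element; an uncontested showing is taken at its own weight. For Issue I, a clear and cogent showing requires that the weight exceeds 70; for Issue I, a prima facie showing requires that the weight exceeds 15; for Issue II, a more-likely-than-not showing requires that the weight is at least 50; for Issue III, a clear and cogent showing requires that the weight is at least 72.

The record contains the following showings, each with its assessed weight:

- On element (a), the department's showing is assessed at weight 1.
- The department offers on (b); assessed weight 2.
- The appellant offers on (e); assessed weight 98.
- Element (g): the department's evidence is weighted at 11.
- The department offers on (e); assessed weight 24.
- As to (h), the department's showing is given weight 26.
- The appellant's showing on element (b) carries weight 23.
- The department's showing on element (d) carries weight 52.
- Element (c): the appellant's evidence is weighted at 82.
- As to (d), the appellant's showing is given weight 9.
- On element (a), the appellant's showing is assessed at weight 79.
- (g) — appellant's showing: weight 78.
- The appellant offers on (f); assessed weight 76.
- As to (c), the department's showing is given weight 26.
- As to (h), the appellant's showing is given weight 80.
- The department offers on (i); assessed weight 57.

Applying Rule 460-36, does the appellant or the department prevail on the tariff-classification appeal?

— Issue I —
Stage I.1 — burden on appellant; standard: a clear and cogent showing (weight exceeds 70).
    (a): 79 − 1 = 78 > 70 [met]
  Stage I.1 is satisfied; the appellant continues to bear the burden.
Stage I.2 — burden on appellant; standard: a prima facie showing (weight exceeds 15).
    (b): 23 − 2 = 21 > 15 [met]
  The appellant carries the last stage.
All stages carried — the appellant prevails on this issue.
— Issue II —
Stage II.1 — burden on appellant; standard: a more-likely-than-not showing (weight is at least 50).
    (c): 82 − 26 = 56 ≥ 50 [met]
  All elements met. The burden passes to the department.
Stage II.2 — burden on department; standard: a more-likely-than-not showing (weight is at least 50).
    (d): 52 − 9 = 43 < 50 [not met]
  Not every element is met, so the department fails to carry Stage II.2.
The analysis ends at Stage II.2; the appellant prevails on this issue.
— Issue III —
Stage III.1 — burden on appellant; standard: a clear and cogent showing (weight is at least 72).
    (e): 98 − 24 = 74 ≥ 72 [met]
    (f): 76 ≥ 72 [met]
  Stage III.1 carried; the burden remains with the appellant.
Stage III.2 — burden on appellant; standard: a clear and cogent showing (weight is at least 72).
    (g): 78 − 11 = 67 < 72 [not met]
  The appellant does not carry Stage III.2.
So the department prevails on this issue.
Per-issue: Issue I → appellant; Issue II → appellant; Issue III → department. The appellant must prevail on a majority of issues; overall, the appellant prevails.

appellant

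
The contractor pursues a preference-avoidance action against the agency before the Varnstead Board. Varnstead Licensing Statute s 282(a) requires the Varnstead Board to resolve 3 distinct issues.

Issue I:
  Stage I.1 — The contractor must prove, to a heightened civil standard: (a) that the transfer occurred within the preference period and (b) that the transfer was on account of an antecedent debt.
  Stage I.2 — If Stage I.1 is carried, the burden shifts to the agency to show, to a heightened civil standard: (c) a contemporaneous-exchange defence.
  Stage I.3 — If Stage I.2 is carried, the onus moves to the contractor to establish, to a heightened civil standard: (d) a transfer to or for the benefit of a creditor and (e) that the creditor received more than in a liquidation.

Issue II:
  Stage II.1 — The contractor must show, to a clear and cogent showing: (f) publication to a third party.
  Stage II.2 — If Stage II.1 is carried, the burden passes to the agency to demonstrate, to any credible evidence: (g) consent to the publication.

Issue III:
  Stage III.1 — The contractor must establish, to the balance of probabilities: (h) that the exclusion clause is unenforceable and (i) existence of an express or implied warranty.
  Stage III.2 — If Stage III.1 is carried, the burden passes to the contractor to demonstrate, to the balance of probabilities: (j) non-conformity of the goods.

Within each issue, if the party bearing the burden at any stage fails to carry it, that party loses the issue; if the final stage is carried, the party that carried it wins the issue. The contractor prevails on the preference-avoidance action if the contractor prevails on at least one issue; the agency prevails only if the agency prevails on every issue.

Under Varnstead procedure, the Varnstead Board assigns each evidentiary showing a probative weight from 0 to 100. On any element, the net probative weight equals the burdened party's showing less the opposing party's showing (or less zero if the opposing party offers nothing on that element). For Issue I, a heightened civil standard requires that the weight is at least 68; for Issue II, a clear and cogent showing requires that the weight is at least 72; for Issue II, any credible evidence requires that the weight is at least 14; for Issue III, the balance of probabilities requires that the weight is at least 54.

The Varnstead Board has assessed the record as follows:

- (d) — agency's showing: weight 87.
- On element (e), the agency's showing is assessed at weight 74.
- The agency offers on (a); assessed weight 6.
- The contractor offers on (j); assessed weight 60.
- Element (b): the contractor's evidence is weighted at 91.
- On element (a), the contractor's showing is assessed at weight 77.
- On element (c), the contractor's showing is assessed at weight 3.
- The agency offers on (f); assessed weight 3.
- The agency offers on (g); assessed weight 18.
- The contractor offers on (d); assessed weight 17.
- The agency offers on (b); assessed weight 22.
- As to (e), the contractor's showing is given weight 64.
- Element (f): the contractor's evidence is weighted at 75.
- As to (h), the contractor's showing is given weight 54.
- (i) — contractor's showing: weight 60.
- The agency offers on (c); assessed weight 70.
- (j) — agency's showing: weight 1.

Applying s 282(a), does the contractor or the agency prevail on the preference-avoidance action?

— Issue I —
Stage I.1 — burden on contractor; standard: a heightened civil standard (weight is at least 68).
    (a): 77 − 6 = 71 ≥ 68 [met]
    (b): 91 − 22 = 69 ≥ 68 [met]
  Stage I.1 carried; the burden shifts to the agency.
Stage I.2 — burden on agency; standard: a heightened civil standard (weight is at least 68).
    (c): 70 − 3 = 67 < 68 [not met]
  Stage I.2 not carried; the agency fails its burden.
The analysis ends at Stage I.2; the contractor prevails on this issue.
— Issue II —
Stage II.1 — burden on contractor; standard: a clear and cogent showing (weight is at least 72).
    (f): 75 − 3 = 72 ≥ 72 [met]
  All elements met. The burden passes to the agency.
Stage II.2 — burden on agency; standard: any credible evidence (weight is at least 14).
    (g): 18 ≥ 14 [met]
  All elements met at the final stage.
With every stage satisfied, the agency prevails on this issue.
— Issue III —
At Stage III.1 the contractor must meet the balance of probabilities (weight is at least 54): on (h) the weight is 54, ≥ 54, so (h) meets the standard; on (i) the weight is 60, ≥ 54, so (i) meets the standard.
  Stage III.1 is satisfied; the contractor continues to bear the burden.
At Stage III.2 the contractor must meet the balance of probabilities (weight is at least 54): on (j) the weight is 60 less the opposing 1 gives net 59, which does reach 54, so (j) meets the standard.
  All elements met at the final stage.
All stages carried — the contractor prevails on this issue.
Per-issue: Issue I → contractor; Issue II → agency; Issue III → contractor. The contractor must prevail on at least one issue; overall, the contractor prevails.

contractor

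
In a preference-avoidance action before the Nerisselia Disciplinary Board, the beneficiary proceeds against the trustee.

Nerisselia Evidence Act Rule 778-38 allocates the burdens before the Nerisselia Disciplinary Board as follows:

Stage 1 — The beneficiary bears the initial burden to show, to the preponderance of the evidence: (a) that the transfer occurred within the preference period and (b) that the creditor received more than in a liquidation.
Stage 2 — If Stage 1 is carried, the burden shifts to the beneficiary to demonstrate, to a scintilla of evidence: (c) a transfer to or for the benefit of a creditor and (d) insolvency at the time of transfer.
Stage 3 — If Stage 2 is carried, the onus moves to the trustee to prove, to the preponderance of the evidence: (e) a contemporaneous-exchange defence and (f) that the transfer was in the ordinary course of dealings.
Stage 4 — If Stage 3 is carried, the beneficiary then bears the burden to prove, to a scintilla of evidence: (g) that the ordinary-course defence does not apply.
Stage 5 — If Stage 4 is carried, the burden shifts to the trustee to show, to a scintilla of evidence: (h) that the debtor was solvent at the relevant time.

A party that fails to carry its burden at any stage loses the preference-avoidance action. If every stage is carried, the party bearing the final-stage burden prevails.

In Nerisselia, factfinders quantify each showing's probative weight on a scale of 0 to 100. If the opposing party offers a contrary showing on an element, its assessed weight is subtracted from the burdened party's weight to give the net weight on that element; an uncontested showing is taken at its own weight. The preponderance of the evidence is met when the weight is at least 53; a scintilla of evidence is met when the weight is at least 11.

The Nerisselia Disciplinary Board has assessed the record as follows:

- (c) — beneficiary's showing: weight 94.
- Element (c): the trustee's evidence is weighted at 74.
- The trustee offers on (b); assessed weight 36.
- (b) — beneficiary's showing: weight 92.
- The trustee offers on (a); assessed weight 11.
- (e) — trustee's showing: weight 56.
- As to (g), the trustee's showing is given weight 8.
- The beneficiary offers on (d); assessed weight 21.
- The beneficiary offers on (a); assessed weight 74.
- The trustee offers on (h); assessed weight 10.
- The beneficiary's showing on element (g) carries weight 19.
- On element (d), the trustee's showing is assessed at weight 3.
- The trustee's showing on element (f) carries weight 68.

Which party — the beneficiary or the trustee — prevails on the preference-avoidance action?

beneficiary

Stage 1 (beneficiary, the preponderance of the evidence, weight is at least 53): (a) net 74−11=63 ≥ 53 — meets; (b) net 92−36=56 ≥ 53 — meets.
  All elements met. The beneficiary retains the burden for Stage 2.
Stage 2 (beneficiary, a scintilla of evidence, weight is at least 11): (c) net 94−74=20 ≥ 11 — meets; (d) net 21−3=18 ≥ 11 — meets.
  The beneficiary carries Stage 2; the trustee now bears the burden.
Stage 3 (trustee, the preponderance of the evidence, weight is at least 53): (e) 56 ≥ 53 — meets; (f) 68 ≥ 53 — meets.
  The trustee carries Stage 3; the beneficiary now bears the burden.
Stage 4 (beneficiary, a scintilla of evidence, weight is at least 11): (g) net 19−8=11 ≥ 11 — meets.
  All elements met. The burden passes to the trustee.
Stage 5 (trustee, a scintilla of evidence, weight is at least 11): (h) 10 < 11 — fails.
  The trustee does not carry Stage 5.
The analysis ends at Stage 5; the beneficiary prevails.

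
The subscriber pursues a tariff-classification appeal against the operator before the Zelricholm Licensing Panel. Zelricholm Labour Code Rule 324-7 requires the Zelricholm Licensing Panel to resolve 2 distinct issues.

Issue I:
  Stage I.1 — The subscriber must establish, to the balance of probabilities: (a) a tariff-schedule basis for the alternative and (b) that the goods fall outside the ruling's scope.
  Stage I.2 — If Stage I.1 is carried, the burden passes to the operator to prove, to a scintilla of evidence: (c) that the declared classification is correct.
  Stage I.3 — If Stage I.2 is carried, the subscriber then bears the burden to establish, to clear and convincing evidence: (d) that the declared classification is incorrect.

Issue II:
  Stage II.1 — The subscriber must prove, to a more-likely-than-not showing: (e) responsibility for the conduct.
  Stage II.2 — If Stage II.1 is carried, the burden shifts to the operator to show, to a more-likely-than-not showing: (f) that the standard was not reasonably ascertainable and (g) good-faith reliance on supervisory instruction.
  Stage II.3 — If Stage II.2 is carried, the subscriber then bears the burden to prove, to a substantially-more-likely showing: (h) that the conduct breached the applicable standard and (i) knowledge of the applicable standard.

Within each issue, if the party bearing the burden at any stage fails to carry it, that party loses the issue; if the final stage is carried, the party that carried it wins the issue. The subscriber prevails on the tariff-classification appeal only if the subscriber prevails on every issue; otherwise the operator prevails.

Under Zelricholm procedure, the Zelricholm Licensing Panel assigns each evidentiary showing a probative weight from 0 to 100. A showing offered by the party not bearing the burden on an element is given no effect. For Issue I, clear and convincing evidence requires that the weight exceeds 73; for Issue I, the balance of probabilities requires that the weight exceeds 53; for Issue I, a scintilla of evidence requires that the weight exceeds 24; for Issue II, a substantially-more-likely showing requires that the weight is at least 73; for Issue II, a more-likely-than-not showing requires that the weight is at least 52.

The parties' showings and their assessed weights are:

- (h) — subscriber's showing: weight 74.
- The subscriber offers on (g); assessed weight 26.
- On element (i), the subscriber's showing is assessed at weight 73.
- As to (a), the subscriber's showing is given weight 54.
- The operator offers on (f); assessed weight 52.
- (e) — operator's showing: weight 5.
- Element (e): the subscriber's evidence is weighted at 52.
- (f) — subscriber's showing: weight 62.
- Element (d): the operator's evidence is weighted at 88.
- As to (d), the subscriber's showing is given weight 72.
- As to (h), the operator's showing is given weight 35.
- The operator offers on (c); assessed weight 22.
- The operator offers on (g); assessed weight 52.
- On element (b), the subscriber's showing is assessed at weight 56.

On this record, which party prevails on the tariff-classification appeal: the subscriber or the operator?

subscriber

— Issue I —
Stage I.1 — burden on subscriber; standard: the balance of probabilities (weight exceeds 53).
    (a): 54 > 53 [met]
    (b): 56 > 53 [met]
  All elements met. The burden passes to the operator.
Stage I.2 — burden on operator; standard: a scintilla of evidence (weight exceeds 24).
    (c): 22 ≤ 24 [not met]
  Not every element is met, so the operator fails to carry Stage I.2.
The subscriber prevails on this issue.
— Issue II —
Stage II.1 — burden on subscriber; standard: a more-likely-than-not showing (weight is at least 52).
    (e): 52 (operator's 5 disregarded) ≥ 52 [met]
  Stage II.1 is satisfied; the onus moves to the operator.
Stage II.2 — burden on operator; standard: a more-likely-than-not showing (weight is at least 52).
    (f): 52 (subscriber's 62 disregarded) ≥ 52 [met]
    (g): 52 (subscriber's 26 disregarded) ≥ 52 [met]
  The operator carries Stage II.2; the subscriber now bears the burden.
Stage II.3 — burden on subscriber; standard: a substantially-more-likely showing (weight is at least 73).
    (h): 74 (operator's 35 disregarded) ≥ 73 [met]
    (i): 73 ≥ 73 [met]
  Stage II.3 carried; the final stage is satisfied.
All stages carried — the subscriber prevails on this issue.
Per-issue: Issue I → subscriber; Issue II → subscriber. The subscriber must prevail on every issue; overall, the subscriber prevails.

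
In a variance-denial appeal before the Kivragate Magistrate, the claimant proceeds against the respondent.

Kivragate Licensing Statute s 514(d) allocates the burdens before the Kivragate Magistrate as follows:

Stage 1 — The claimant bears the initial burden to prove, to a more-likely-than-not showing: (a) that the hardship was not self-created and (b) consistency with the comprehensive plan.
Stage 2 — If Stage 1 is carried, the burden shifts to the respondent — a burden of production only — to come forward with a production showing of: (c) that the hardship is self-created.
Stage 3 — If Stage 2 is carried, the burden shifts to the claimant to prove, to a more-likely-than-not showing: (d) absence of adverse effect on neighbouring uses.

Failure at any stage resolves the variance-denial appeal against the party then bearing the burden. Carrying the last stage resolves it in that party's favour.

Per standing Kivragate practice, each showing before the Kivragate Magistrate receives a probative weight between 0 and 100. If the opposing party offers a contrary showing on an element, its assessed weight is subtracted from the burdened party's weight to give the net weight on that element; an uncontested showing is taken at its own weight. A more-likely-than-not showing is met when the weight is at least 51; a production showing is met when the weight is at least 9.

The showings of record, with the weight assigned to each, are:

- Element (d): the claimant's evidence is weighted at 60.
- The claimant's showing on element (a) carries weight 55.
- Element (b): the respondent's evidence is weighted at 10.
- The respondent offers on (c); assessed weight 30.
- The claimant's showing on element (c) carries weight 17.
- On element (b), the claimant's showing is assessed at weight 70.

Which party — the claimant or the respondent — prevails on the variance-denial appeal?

Stage 1 (claimant, a more-likely-than-not showing, weight is at least 51): (a) 55 ≥ 51 — meets; (b) net 70−10=60 ≥ 51 — meets.
  The claimant carries Stage 1; the respondent now bears the burden.
Stage 2 (respondent, a production showing, weight is at least 9): (c) net 30−17=13 ≥ 9 — meets.
  All elements met. The burden passes to the claimant.
Stage 3 (claimant, a more-likely-than-not showing, weight is at least 51): (d) 60 ≥ 51 — meets.
  Stage 3 carried; the final stage is satisfied.
All stages carried — the claimant prevails.

claimant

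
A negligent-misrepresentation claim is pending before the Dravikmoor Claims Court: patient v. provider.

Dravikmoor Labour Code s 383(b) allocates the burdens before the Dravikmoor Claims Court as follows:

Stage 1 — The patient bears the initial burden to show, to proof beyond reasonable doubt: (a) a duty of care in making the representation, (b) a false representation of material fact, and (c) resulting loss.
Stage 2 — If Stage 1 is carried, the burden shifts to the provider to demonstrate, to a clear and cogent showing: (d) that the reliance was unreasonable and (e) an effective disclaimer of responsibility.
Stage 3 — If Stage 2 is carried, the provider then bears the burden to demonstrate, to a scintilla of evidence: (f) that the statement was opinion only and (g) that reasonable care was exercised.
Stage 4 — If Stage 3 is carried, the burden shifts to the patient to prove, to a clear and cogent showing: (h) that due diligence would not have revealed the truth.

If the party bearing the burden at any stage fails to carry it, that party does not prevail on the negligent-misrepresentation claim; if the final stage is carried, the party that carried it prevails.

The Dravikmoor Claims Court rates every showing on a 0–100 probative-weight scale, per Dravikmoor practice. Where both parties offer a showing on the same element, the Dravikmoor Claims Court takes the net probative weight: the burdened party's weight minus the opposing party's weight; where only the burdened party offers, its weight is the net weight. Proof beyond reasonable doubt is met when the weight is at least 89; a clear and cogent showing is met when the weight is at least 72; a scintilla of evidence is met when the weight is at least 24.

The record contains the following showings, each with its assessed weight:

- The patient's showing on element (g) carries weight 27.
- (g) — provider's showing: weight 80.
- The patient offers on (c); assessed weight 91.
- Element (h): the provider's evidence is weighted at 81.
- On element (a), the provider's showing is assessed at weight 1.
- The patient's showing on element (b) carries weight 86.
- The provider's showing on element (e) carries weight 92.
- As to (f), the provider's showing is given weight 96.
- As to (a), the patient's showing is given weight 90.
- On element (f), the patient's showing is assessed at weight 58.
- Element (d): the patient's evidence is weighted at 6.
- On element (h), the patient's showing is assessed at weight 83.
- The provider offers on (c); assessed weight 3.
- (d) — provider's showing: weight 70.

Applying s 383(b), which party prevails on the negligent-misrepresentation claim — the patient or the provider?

provider

Stage 1 — burden on patient; standard: proof beyond reasonable doubt (weight is at least 89).
    (a): 90 − 1 = 89 ≥ 89 [met]
    (b): 86 < 89 [not met]
    (c): 91 − 3 = 88 < 89 [not met]
  Stage 1 not carried; the patient fails its burden.
So the provider prevails.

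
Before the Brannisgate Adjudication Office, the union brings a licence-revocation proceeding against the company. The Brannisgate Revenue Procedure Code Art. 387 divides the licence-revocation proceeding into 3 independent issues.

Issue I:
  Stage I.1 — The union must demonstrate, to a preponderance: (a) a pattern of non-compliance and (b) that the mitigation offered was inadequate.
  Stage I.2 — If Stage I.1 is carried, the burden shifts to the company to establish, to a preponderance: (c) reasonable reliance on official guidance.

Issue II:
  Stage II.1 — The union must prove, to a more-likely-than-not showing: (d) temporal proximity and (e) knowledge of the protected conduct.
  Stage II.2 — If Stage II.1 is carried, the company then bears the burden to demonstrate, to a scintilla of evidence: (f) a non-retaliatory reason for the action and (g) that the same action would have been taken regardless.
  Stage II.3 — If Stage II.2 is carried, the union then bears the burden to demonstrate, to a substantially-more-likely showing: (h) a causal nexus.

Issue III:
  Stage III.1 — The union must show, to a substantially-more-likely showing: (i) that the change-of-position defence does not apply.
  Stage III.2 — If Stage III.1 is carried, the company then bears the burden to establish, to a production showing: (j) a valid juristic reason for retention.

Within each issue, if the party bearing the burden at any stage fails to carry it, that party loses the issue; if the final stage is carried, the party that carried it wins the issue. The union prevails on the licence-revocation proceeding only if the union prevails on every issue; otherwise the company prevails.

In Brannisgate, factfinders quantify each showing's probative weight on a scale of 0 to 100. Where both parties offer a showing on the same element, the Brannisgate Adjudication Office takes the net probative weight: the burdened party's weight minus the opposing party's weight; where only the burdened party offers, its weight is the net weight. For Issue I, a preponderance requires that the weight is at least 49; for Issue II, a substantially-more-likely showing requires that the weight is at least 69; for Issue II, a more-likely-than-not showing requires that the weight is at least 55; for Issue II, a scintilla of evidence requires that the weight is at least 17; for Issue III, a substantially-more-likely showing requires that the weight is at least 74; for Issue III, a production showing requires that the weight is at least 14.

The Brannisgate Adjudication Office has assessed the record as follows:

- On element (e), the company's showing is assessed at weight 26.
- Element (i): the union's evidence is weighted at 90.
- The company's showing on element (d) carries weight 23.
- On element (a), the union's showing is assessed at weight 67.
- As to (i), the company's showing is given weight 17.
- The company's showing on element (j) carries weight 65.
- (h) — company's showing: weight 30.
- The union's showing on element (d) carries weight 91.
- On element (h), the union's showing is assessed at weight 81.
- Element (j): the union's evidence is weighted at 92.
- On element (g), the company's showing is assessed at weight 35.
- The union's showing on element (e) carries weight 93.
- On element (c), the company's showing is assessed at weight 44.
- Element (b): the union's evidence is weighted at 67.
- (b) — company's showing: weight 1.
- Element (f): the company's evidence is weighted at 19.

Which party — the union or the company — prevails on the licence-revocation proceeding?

company

— Issue I —
At Stage I.1 the union must meet a preponderance (weight is at least 49): on (a) the weight is 67, ≥ 49, so (a) meets the standard; on (b) the weight is 67 less the opposing 1 gives net 66, which does reach 49, so (b) meets the standard.
  All elements met. The burden passes to the company.
At Stage I.2 the company must meet a preponderance (weight is at least 49): on (c) the weight is 44, which does not reach 49, so (c) does not meet the standard.
  Stage I.2 not carried; the company fails its burden.
The union prevails on this issue.
— Issue II —
Stage II.1 (union, a more-likely-than-not showing, weight is at least 55): (d) net 91−23=68 ≥ 55 — meets; (e) net 93−26=67 ≥ 55 — meets.
  Stage II.1 is satisfied; the onus moves to the company.
Stage II.2 (company, a scintilla of evidence, weight is at least 17): (f) 19 ≥ 17 — meets; (g) 35 ≥ 17 — meets.
  The company carries Stage II.2; the union now bears the burden.
Stage II.3 (union, a substantially-more-likely showing, weight is at least 69): (h) net 81−30=51 < 69 — fails.
  Stage II.3 not carried; the union fails its burden.
The analysis ends at Stage II.3; the company prevails on this issue.
— Issue III —
Stage III.1 (union, a substantially-more-likely showing, weight is at least 74): (i) net 90−17=73 < 74 — fails.
  Not every element is met, so the union fails to carry Stage III.1.
The company prevails on this issue.
Per-issue: Issue I → union; Issue II → company; Issue III → company. The union must prevail on every issue; overall, the company prevails.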